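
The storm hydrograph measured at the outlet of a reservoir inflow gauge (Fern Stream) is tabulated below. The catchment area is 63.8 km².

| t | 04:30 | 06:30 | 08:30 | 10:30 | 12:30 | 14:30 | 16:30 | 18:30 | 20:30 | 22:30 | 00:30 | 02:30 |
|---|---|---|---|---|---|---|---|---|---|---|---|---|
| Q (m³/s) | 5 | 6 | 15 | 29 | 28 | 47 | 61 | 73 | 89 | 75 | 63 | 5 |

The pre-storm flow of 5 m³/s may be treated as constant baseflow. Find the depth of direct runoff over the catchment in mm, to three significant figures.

Direct runoff: 0.0, 1.0, 10.0, 24.0, 23.0, 42.0, 56.0, 68.0, 84.0, 70.0, 58.0, 0.0 m³/s; ΣQ_DR = 436.0 m³/s.
V = ΣQ_DR · Δt = 436.0 × 7200 s = 3.139 × 10^6 m³.
Over A = 63.8 km², depth = V / A = 49.2 mm.

d ≈ 49.2 mm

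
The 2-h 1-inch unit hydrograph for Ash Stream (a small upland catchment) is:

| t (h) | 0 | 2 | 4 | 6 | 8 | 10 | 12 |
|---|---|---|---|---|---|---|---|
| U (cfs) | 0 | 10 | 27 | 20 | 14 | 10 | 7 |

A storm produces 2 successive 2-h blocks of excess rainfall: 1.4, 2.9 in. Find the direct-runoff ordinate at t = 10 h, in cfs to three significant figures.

Q ≈ 54.6 cfs

By discrete convolution, Q_j = Σ (P_i / 1 in) · U_{j−i}.
At t = 10 h (j=5): Q = (1.4/1)·10 + (2.9/1)·14 = 54.6 cfs.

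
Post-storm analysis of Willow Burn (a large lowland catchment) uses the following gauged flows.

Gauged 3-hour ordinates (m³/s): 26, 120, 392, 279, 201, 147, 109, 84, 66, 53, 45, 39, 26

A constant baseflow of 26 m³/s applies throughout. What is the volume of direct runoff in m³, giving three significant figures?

V ≈ 1.35 × 10^7 m³

Direct-runoff ordinates (Q − Q_b): 0.0, 94.0, 366.0, 253.0, 175.0, 121.0, 83.0, 58.0, 40.0, 27.0, 19.0, 13.0, 0.0 m³/s.
ΣQ_DR = 1249 m³/s.
With Δt = 3 h = 10800 s, V = ΣQ_DR · Δt = 1249 × 10800 = 1.35 × 10^7 m³.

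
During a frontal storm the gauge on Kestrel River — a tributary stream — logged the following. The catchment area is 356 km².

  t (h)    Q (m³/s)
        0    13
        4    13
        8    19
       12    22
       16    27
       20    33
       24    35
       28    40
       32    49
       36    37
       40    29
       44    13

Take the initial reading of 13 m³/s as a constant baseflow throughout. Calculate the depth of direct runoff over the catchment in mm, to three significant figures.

d ≈ 7.04 mm

Direct runoff: 0.0, 0.0, 6.0, 9.0, 14.0, 20.0, 22.0, 27.0, 36.0, 24.0, 16.0, 0.0 m³/s; ΣQ_DR = 174.0 m³/s.
V = ΣQ_DR · Δt = 174.0 × 14400 s = 2.506 × 10^6 m³.
Over A = 356 km², depth = V / A = 7.04 mm.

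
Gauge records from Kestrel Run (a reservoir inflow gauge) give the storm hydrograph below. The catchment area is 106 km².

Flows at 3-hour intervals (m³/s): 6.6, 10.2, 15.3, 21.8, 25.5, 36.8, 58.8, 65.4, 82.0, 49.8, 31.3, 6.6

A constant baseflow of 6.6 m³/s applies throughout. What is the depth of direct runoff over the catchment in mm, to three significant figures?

Direct runoff: 0.0, 3.6, 8.7, 15.2, 18.9, 30.2, 52.2, 58.8, 75.4, 43.2, 24.7, 0.0 m³/s; ΣQ_DR = 330.9 m³/s.
V = ΣQ_DR · Δt = 330.9 × 10800 s = 3.574 × 10^6 m³.
Over A = 106 km², depth = V / A = 33.7 mm.

d ≈ 33.7 mm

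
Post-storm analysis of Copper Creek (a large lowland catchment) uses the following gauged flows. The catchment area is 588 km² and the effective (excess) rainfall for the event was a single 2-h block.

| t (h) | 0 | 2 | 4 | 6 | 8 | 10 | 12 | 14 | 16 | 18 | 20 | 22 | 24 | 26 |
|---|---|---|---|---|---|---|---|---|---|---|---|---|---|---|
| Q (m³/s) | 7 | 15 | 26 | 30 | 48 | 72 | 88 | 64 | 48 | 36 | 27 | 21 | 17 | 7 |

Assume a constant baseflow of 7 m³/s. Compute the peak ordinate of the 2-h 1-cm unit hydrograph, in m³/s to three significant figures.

Direct runoff: 0.0, 8.0, 19.0, 23.0, 41.0, 65.0, 81.0, 57.0, 41.0, 29.0, 20.0, 14.0, 10.0, 0.0 m³/s; ΣQ_DR = 408.0 m³/s, peak = 81.0 m³/s.
Runoff depth d = ΣQ_DR·Δt / A = 408.0 × 7200 / (588 km²) = 4.996 mm.
The 1-cm UH is the DRH scaled by (10 mm)/d, so U_p = 81.0 × 10/4.996 = 162 m³/s.

U_p ≈ 162 m³/s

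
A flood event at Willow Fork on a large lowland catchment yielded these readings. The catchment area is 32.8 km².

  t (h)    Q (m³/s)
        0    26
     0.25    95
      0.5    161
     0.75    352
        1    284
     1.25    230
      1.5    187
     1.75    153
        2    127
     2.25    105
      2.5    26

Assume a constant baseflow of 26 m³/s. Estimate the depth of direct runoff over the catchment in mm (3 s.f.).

Direct runoff: 0.0, 69.0, 135.0, 326.0, 258.0, 204.0, 161.0, 127.0, 101.0, 79.0, 0.0 m³/s; ΣQ_DR = 1460 m³/s.
V = ΣQ_DR · Δt = 1460 × 900 s = 1.314 × 10^6 m³.
Over A = 32.8 km², depth = V / A = 40.1 mm.

d ≈ 40.1 mm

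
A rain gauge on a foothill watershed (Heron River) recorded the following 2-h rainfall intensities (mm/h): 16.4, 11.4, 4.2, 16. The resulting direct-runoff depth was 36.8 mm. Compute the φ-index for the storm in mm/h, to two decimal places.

Only the 3 blocks with intensity above φ contribute runoff: 16.4, 11.4, 16 mm/h.
Σ(I−φ)·Δt = d  ⇒  (16.4+11.4+16 − 3φ)·2 = 36.8
φ = (43.80 − 36.8/2) / 3 = 8.47 mm/h.

φ ≈ 8.47 mm/h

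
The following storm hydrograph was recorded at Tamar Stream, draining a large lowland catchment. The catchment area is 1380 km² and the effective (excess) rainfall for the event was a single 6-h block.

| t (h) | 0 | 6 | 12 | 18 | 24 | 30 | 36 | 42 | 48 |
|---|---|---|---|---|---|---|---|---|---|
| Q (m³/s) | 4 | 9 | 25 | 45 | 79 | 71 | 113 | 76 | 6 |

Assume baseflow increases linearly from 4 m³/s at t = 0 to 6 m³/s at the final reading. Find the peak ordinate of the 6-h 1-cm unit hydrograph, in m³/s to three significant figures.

U_p ≈ 179 m³/s

Direct runoff: 0.00, 4.75, 20.50, 40.25, 74.00, 65.75, 107.50, 70.25, 0.00 m³/s; ΣQ_DR = 383.0 m³/s, peak = 107.50 m³/s.
Runoff depth d = ΣQ_DR·Δt / A = 383.0 × 21600 / (1380 km²) = 5.995 mm.
The 1-cm UH is the DRH scaled by (10 mm)/d, so U_p = 107.50 × 10/5.995 = 179 m³/s.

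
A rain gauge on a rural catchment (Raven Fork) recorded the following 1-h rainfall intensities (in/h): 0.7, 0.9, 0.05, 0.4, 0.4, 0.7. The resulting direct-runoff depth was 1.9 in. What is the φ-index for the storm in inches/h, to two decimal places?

φ ≈ 0.24 in/h

Only the 5 blocks with intensity above φ contribute runoff: 0.7, 0.9, 0.4, 0.4, 0.7 in/h.
Σ(I−φ)·Δt = d  ⇒  (0.7+0.9+0.4+0.4+0.7 − 5φ)·1 = 1.9
φ = (3.100 − 1.9/1) / 5 = 0.24 in/h.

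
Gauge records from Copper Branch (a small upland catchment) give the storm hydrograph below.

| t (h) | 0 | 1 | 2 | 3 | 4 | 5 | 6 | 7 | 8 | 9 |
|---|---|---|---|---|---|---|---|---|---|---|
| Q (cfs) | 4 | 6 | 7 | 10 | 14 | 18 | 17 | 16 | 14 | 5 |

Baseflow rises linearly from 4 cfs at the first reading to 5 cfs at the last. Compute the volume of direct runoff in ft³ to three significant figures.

Direct-runoff ordinates (Q − Q_b): 0.00, 1.89, 2.78, 5.67, 9.56, 13.44, 12.33, 11.22, 9.11, 0.00 cfs.
ΣQ_DR = 66.00 cfs.
With Δt = 1 h = 3600 s, V = ΣQ_DR · Δt = 66.00 × 3600 = 2.38 × 10^5 ft³.

V ≈ 2.38 × 10^5 ft³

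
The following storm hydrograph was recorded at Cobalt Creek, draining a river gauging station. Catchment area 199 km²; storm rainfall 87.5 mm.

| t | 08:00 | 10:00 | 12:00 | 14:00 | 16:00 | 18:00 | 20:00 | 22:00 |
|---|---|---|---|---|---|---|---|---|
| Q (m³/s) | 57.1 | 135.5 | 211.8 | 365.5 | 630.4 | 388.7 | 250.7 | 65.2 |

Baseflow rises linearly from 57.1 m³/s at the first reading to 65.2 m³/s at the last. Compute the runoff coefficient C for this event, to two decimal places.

ΣQ_DR = 1616 m³/s; V = ΣQ_DR·Δt = 1.163 × 10^7 m³.
Runoff depth d = V / A = 58.46 mm.
C = d / P = 58.46 / 87.5 = 0.67.

C ≈ 0.67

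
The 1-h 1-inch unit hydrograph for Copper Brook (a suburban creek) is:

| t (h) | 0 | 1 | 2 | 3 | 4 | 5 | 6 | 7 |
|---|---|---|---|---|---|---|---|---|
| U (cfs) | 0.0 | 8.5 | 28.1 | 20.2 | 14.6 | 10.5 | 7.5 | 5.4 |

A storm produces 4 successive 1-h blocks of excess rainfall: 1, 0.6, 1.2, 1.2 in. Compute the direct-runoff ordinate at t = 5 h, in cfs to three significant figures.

Q ≈ 77.2 cfs

By discrete convolution, Q_j = Σ (P_i / 1 in) · U_{j−i}.
At t = 5 h (j=5): Q = (1/1)·10.5 + (0.6/1)·14.6 + (1.2/1)·20.2 + (1.2/1)·28.1 = 77.2 cfs.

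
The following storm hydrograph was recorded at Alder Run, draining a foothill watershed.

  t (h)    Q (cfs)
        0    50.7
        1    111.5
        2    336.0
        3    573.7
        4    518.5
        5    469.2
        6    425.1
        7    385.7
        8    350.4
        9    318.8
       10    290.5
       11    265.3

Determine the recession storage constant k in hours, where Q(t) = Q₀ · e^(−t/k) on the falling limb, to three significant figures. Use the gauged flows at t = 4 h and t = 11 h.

k ≈ 10.4 h

On the falling limb, Q drops from 518.5 to 265.3 cfs between t = 4 h and t = 11 h (Δt = 7 h).
k = −Δt / ln(Q₂/Q₁) = −7 / ln(265.3/518.5) = 10.4 h.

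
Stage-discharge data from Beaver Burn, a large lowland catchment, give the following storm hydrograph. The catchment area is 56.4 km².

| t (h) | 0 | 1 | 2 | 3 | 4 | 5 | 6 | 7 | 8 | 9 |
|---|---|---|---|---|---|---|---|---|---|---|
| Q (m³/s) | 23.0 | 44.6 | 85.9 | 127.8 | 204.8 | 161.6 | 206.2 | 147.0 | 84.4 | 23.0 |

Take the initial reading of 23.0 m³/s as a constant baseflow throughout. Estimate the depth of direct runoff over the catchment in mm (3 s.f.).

d ≈ 56.1 mm

Direct runoff: 0.0, 21.6, 62.9, 104.8, 181.8, 138.6, 183.2, 124.0, 61.4, 0.0 m³/s; ΣQ_DR = 878.3 m³/s.
V = ΣQ_DR · Δt = 878.3 × 3600 s = 3.162 × 10^6 m³.
Over A = 56.4 km², depth = V / A = 56.1 mm.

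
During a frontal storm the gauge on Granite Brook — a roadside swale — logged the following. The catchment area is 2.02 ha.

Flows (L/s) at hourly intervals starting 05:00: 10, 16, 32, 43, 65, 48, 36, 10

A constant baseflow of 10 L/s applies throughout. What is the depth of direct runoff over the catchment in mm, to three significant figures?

d ≈ 32.1 mm

Direct runoff: 0.0, 6.0, 22.0, 33.0, 55.0, 38.0, 26.0, 0.0 L/s; ΣQ_DR = 180.0 L/s.
V = ΣQ_DR · Δt = 180.0 × 3600 s = 6.480 × 10^5 L.
Over A = 2.02 ha, depth = V / A = 32.1 mm.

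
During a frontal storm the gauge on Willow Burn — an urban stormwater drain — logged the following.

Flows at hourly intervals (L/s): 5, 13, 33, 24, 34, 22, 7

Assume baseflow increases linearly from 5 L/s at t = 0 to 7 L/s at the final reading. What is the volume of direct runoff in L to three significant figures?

V ≈ 3.46 × 10^5 L

Direct-runoff ordinates (Q − Q_b): 0.00, 7.67, 27.33, 18.00, 27.67, 15.33, 0.00 L/s.
ΣQ_DR = 96.00 L/s.
With Δt = 1 h = 3600 s, V = ΣQ_DR · Δt = 96.00 × 3600 = 3.46 × 10^5 L.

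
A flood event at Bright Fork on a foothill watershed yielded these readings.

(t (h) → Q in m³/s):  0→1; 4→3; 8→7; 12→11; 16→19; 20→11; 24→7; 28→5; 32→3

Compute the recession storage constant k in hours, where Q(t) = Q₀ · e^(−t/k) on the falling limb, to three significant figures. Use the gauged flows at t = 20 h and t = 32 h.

k ≈ 9.24 h

On the falling limb, Q drops from 11 to 3 m³/s between t = 20 h and t = 32 h (Δt = 12 h).
k = −Δt / ln(Q₂/Q₁) = −12 / ln(3/11) = 9.24 h.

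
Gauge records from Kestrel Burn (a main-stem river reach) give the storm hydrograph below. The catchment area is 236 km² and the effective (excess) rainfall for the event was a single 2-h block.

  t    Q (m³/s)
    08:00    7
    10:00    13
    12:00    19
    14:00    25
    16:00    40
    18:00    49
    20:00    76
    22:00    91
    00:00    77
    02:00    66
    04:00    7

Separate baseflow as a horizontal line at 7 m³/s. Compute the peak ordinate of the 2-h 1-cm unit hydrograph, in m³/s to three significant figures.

Direct runoff: 0.0, 6.0, 12.0, 18.0, 33.0, 42.0, 69.0, 84.0, 70.0, 59.0, 0.0 m³/s; ΣQ_DR = 393.0 m³/s, peak = 84.0 m³/s.
Runoff depth d = ΣQ_DR·Δt / A = 393.0 × 7200 / (236 km²) = 11.99 mm.
The 1-cm UH is the DRH scaled by (10 mm)/d, so U_p = 84.0 × 10/11.99 = 70.1 m³/s.

U_p ≈ 70.1 m³/s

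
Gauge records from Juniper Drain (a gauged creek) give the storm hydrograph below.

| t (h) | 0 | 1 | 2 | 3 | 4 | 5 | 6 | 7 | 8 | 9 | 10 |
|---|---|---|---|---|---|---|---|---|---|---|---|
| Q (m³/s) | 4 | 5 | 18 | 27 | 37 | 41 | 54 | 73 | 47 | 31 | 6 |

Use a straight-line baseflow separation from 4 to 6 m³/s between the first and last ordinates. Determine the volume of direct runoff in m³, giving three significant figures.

Direct-runoff ordinates (Q − Q_b): 0.00, 0.80, 13.60, 22.40, 32.20, 36.00, 48.80, 67.60, 41.40, 25.20, 0.00 m³/s.
ΣQ_DR = 288.0 m³/s.
With Δt = 1 h = 3600 s, V = ΣQ_DR · Δt = 288.0 × 3600 = 1.04 × 10^6 m³.

V ≈ 1.04 × 10^6 m³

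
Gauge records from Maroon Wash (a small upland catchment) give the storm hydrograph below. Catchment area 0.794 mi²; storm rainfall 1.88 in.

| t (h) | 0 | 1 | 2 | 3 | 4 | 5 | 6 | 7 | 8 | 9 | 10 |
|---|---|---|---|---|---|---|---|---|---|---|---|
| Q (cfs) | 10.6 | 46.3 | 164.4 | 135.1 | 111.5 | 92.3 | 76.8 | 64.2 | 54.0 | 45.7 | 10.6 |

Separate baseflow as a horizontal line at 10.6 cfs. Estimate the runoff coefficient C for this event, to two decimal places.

ΣQ_DR = 694.9 cfs; V = ΣQ_DR·Δt = 2.502 × 10^6 ft³.
Runoff depth d = V / A = 1.356 in.
C = d / P = 1.356 / 1.88 = 0.72.

C ≈ 0.72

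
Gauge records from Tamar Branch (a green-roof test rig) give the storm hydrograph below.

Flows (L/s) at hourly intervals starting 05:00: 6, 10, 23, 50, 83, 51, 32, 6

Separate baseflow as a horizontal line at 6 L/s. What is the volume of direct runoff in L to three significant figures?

V ≈ 7.67 × 10^5 L

Direct-runoff ordinates (Q − Q_b): 0.0, 4.0, 17.0, 44.0, 77.0, 45.0, 26.0, 0.0 L/s.
ΣQ_DR = 213.0 L/s.
With Δt = 1 h = 3600 s, V = ΣQ_DR · Δt = 213.0 × 3600 = 7.67 × 10^5 L.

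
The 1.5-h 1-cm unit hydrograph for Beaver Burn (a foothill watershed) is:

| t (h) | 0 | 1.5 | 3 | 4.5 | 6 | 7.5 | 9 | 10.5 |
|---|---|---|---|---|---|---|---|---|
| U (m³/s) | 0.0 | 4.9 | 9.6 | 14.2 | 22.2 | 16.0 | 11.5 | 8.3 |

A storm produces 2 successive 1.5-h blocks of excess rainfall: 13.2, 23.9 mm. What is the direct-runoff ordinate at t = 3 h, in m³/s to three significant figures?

Q ≈ 24.4 m³/s

By discrete convolution, Q_j = Σ (P_i / 10 mm) · U_{j−i}.
At t = 3 h (j=2): Q = (13.2/10)·9.6 + (23.9/10)·4.9 = 24.4 m³/s.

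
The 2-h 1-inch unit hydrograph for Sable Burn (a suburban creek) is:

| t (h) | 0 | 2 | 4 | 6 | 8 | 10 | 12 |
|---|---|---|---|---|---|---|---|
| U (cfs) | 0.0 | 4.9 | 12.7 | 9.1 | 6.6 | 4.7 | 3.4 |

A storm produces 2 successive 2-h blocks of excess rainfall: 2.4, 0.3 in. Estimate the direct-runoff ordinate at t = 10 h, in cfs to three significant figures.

Q ≈ 13.3 cfs

By discrete convolution, Q_j = Σ (P_i / 1 in) · U_{j−i}.
At t = 10 h (j=5): Q = (2.4/1)·4.7 + (0.3/1)·6.6 = 13.3 cfs.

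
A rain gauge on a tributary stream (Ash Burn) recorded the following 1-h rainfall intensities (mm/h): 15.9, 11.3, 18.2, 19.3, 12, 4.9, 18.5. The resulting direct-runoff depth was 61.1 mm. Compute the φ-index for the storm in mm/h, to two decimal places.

φ ≈ 5.68 mm/h

Only the 6 blocks with intensity above φ contribute runoff: 15.9, 11.3, 18.2, 19.3, 12, 18.5 mm/h.
Σ(I−φ)·Δt = d  ⇒  (15.9+11.3+18.2+19.3+12+18.5 − 6φ)·1 = 61.1
φ = (95.20 − 61.1/1) / 6 = 5.68 mm/h.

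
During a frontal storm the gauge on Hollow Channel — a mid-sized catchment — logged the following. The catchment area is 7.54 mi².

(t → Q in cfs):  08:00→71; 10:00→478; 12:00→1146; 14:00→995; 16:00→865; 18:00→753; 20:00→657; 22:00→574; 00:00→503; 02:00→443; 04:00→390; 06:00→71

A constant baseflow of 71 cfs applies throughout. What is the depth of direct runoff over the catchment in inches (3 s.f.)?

d ≈ 2.50 in

Direct runoff: 0.0, 407.0, 1075.0, 924.0, 794.0, 682.0, 586.0, 503.0, 432.0, 372.0, 319.0, 0.0 cfs; ΣQ_DR = 6094 cfs.
V = ΣQ_DR · Δt = 6094 × 7200 s = 4.388 × 10^7 ft³.
Over A = 7.54 mi², depth = V / A = 2.50 in.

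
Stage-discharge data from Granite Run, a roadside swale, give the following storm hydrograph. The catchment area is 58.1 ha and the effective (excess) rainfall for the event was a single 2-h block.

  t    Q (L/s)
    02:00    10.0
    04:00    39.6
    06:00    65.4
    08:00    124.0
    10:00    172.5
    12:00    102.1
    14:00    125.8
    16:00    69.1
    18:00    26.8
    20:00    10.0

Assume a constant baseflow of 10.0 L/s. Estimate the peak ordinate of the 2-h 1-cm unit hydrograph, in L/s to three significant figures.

U_p ≈ 203 L/s

Direct runoff: 0.0, 29.6, 55.4, 114.0, 162.5, 92.1, 115.8, 59.1, 16.8, 0.0 L/s; ΣQ_DR = 645.3 L/s, peak = 162.5 L/s.
Runoff depth d = ΣQ_DR·Δt / A = 645.3 × 7200 / (58.1 ha) = 7.997 mm.
The 1-cm UH is the DRH scaled by (10 mm)/d, so U_p = 162.5 × 10/7.997 = 203 L/s.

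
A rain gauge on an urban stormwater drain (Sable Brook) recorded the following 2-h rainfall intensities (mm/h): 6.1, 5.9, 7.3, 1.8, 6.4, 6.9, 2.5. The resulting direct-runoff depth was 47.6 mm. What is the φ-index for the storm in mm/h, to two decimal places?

Only the 6 blocks with intensity above φ contribute runoff: 6.1, 5.9, 7.3, 6.4, 6.9, 2.5 mm/h.
Σ(I−φ)·Δt = d  ⇒  (6.1+5.9+7.3+6.4+6.9+2.5 − 6φ)·2 = 47.6
φ = (35.10 − 47.6/2) / 6 = 1.88 mm/h.

φ ≈ 1.88 mm/h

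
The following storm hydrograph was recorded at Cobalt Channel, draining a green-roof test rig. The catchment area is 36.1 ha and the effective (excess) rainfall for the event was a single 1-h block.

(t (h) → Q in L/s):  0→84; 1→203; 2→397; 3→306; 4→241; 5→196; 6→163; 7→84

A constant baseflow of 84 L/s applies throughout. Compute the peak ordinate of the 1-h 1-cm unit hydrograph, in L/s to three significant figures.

Direct runoff: 0.0, 119.0, 313.0, 222.0, 157.0, 112.0, 79.0, 0.0 L/s; ΣQ_DR = 1002 L/s, peak = 313.0 L/s.
Runoff depth d = ΣQ_DR·Δt / A = 1002 × 3600 / (36.1 ha) = 9.992 mm.
The 1-cm UH is the DRH scaled by (10 mm)/d, so U_p = 313.0 × 10/9.992 = 313 L/s.

U_p ≈ 313 L/s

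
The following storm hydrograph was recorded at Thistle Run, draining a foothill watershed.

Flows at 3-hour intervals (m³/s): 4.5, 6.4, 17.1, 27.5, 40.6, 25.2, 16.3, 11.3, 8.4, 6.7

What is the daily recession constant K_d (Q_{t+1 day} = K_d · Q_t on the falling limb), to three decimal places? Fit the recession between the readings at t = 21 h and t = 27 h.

Between t = 21 h and t = 27 h the flow falls from 11.3 to 6.7 m³/s over 2×3 h = 6 h.
Per-interval ratio K = (6.7/11.3)^(1/2) = 0.7700; K_d = K^(24/3) = 0.124.

K_d ≈ 0.124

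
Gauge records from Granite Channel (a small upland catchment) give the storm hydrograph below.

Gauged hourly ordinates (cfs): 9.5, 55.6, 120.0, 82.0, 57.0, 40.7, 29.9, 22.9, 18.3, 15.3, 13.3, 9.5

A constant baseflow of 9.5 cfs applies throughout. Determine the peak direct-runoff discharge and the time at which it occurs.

Subtracting baseflow gives direct-runoff ordinates: 0.0, 46.1, 110.5, 72.5, 47.5, 31.2, 20.4, 13.4, 8.8, 5.8, 3.8, 0.0 cfs.
The maximum is 110.5 cfs, occurring at the reading for t = 2 h.

Q_p = 110.5 cfs at t = 2 h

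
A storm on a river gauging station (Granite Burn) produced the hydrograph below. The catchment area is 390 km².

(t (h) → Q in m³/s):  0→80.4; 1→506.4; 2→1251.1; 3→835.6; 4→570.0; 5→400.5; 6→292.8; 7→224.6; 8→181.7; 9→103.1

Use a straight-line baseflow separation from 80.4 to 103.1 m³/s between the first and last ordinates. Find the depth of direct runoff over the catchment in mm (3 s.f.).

d ≈ 32.6 mm

Direct runoff: 0.00, 423.48, 1165.66, 747.63, 479.51, 307.49, 197.27, 126.54, 81.12, 0.00 m³/s; ΣQ_DR = 3529 m³/s.
V = ΣQ_DR · Δt = 3529 × 3600 s = 1.270 × 10^7 m³.
Over A = 390 km², depth = V / A = 32.6 mm.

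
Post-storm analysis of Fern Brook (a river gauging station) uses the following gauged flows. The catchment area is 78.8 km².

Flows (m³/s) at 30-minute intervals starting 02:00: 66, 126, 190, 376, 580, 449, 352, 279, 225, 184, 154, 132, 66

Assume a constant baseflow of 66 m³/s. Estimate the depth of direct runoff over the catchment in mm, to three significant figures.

d ≈ 53.0 mm

Direct runoff: 0.0, 60.0, 124.0, 310.0, 514.0, 383.0, 286.0, 213.0, 159.0, 118.0, 88.0, 66.0, 0.0 m³/s; ΣQ_DR = 2321 m³/s.
V = ΣQ_DR · Δt = 2321 × 1800 s = 4.178 × 10^6 m³.
Over A = 78.8 km², depth = V / A = 53.0 mm.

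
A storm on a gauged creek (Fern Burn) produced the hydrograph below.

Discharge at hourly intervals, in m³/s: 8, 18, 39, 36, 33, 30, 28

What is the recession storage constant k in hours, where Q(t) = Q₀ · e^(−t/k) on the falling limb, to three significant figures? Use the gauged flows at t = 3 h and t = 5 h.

On the falling limb, Q drops from 36 to 30 m³/s between t = 3 h and t = 5 h (Δt = 2 h).
k = −Δt / ln(Q₂/Q₁) = −2 / ln(30/36) = 11.0 h.

k ≈ 11.0 h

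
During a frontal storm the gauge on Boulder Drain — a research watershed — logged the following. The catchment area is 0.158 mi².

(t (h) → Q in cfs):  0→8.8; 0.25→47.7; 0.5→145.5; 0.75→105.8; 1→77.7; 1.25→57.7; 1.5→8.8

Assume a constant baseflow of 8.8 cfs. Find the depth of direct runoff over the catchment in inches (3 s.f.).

Direct runoff: 0.0, 38.9, 136.7, 97.0, 68.9, 48.9, 0.0 cfs; ΣQ_DR = 390.4 cfs.
V = ΣQ_DR · Δt = 390.4 × 900 s = 3.514 × 10^5 ft³.
Over A = 0.158 mi², depth = V / A = 0.957 in.

d ≈ 0.957 in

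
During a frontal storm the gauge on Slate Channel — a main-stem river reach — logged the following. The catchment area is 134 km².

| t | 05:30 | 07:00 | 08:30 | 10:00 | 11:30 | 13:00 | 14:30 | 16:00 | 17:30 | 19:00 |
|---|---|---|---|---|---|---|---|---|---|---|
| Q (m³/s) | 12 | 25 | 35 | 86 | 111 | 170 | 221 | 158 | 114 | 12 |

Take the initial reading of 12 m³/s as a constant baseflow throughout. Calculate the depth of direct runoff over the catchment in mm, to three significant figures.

Direct runoff: 0.0, 13.0, 23.0, 74.0, 99.0, 158.0, 209.0, 146.0, 102.0, 0.0 m³/s; ΣQ_DR = 824.0 m³/s.
V = ΣQ_DR · Δt = 824.0 × 5400 s = 4.450 × 10^6 m³.
Over A = 134 km², depth = V / A = 33.2 mm.

d ≈ 33.2 mm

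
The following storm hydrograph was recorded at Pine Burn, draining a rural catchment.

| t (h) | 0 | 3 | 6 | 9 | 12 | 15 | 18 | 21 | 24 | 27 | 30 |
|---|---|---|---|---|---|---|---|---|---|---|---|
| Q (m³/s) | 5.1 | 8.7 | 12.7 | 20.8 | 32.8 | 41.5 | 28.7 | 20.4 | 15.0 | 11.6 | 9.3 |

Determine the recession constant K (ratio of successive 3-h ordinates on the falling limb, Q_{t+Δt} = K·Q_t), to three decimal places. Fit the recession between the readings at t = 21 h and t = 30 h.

K ≈ 0.770

Using the recession-limb readings at t = 21 h and t = 30 h: Q falls from 20.4 to 9.3 m³/s over 3 intervals.
K = (Q₂/Q₁)^(1/3) = (9.3/20.4)^(1/3) = 0.770.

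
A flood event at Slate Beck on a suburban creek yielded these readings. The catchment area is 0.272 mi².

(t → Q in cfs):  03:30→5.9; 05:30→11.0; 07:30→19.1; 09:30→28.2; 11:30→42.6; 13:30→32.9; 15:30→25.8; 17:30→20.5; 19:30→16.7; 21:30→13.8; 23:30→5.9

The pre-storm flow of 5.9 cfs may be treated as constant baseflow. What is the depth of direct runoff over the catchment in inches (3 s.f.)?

d ≈ 1.79 in

Direct runoff: 0.0, 5.1, 13.2, 22.3, 36.7, 27.0, 19.9, 14.6, 10.8, 7.9, 0.0 cfs; ΣQ_DR = 157.5 cfs.
V = ΣQ_DR · Δt = 157.5 × 7200 s = 1.134 × 10^6 ft³.
Over A = 0.272 mi², depth = V / A = 1.79 in.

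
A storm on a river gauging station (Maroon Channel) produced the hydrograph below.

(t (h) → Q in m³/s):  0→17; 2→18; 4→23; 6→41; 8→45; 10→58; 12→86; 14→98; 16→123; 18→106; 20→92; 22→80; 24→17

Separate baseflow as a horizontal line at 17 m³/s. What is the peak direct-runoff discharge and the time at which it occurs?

Subtracting baseflow gives direct-runoff ordinates: 0.0, 1.0, 6.0, 24.0, 28.0, 41.0, 69.0, 81.0, 106.0, 89.0, 75.0, 63.0, 0.0 m³/s.
The maximum is 106.0 m³/s, occurring at the reading for t = 16 h.

Q_p = 106.0 m³/s at t = 16 h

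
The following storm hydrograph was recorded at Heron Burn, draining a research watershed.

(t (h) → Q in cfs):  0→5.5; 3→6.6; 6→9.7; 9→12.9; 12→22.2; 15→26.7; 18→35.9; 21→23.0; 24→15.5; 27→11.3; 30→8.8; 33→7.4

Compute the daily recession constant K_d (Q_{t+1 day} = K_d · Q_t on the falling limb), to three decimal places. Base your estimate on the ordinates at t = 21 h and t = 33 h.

Between t = 21 h and t = 33 h the flow falls from 23.0 to 7.4 cfs over 4×3 h = 12 h.
Per-interval ratio K = (7.4/23.0)^(1/4) = 0.7531; K_d = K^(24/3) = 0.104.

K_d ≈ 0.104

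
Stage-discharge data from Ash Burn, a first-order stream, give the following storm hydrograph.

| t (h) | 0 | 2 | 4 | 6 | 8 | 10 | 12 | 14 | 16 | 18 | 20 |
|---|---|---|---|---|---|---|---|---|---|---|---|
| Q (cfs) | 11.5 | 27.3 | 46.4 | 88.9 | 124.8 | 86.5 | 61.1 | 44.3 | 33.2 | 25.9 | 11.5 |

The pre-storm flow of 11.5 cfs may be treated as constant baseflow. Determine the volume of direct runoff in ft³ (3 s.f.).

V ≈ 3.13 × 10^6 ft³

Direct-runoff ordinates (Q − Q_b): 0.0, 15.8, 34.9, 77.4, 113.3, 75.0, 49.6, 32.8, 21.7, 14.4, 0.0 cfs.
ΣQ_DR = 434.9 cfs.
With Δt = 2 h = 7200 s, V = ΣQ_DR · Δt = 434.9 × 7200 = 3.13 × 10^6 ft³.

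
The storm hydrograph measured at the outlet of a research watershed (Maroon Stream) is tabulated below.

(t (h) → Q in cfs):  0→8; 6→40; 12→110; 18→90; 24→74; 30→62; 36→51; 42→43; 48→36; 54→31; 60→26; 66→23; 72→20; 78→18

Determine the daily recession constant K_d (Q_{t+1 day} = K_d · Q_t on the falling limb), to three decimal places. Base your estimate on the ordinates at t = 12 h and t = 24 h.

Between t = 12 h and t = 24 h the flow falls from 110 to 74 cfs over 2×6 h = 12 h.
Per-interval ratio K = (74/110)^(1/2) = 0.8202; K_d = K^(24/6) = 0.453.

K_d ≈ 0.453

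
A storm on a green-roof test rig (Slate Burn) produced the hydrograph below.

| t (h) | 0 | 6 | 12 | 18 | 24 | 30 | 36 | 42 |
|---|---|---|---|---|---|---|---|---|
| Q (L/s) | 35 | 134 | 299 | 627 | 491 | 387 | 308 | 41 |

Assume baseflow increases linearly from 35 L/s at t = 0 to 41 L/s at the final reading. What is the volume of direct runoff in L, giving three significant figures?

Direct-runoff ordinates (Q − Q_b): 0.00, 98.14, 262.29, 589.43, 452.57, 347.71, 267.86, 0.00 L/s.
ΣQ_DR = 2018 L/s.
With Δt = 6 h = 21600 s, V = ΣQ_DR · Δt = 2018 × 21600 = 4.36 × 10^7 L.

V ≈ 4.36 × 10^7 L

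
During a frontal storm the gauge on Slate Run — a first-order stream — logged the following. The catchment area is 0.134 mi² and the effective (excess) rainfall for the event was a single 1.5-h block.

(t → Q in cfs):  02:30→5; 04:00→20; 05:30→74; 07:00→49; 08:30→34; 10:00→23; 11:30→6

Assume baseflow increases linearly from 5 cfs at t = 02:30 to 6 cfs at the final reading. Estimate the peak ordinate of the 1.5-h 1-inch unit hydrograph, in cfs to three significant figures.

U_p ≈ 22.9 cfs

Direct runoff: 0.00, 14.83, 68.67, 43.50, 28.33, 17.17, 0.00 cfs; ΣQ_DR = 172.5 cfs, peak = 68.67 cfs.
Runoff depth d = ΣQ_DR·Δt / A = 172.5 × 5400 / (0.134 mi²) = 2.992 in.
The 1-inch UH is the DRH scaled by (1 in)/d, so U_p = 68.67 × 1/2.992 = 22.9 cfs.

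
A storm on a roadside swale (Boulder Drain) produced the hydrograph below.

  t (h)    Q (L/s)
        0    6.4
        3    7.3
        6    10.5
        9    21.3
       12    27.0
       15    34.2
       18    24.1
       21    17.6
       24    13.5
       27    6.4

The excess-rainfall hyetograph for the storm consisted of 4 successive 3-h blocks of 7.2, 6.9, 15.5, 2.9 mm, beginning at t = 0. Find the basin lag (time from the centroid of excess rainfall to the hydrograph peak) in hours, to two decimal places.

Centroid of excess rainfall: t_c = Σ P_i·t̄_i / ΣP_i = 5.8015 h (block centres at 1.5, 4.5, 7.5, 10.5 h).
Hydrograph peak occurs at t = 15 h, so basin lag t_L = 15 − 5.8015 = 9.20 h.

t_L ≈ 9.20 h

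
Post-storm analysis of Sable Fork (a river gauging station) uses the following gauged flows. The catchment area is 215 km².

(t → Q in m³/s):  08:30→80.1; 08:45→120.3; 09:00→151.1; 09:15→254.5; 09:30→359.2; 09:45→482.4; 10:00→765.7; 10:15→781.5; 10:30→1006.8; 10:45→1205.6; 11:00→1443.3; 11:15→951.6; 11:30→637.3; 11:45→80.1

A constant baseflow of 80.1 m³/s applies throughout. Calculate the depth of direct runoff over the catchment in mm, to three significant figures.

Direct runoff: 0.0, 40.2, 71.0, 174.4, 279.1, 402.3, 685.6, 701.4, 926.7, 1125.5, 1363.2, 871.5, 557.2, 0.0 m³/s; ΣQ_DR = 7198 m³/s.
V = ΣQ_DR · Δt = 7198 × 900 s = 6.478 × 10^6 m³.
Over A = 215 km², depth = V / A = 30.1 mm.

d ≈ 30.1 mm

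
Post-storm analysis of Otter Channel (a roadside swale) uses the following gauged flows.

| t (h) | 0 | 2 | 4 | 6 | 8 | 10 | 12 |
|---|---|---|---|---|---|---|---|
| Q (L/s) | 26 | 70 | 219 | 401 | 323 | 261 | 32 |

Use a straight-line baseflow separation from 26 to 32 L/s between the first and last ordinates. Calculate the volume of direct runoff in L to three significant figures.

Direct-runoff ordinates (Q − Q_b): 0.00, 43.00, 191.00, 372.00, 293.00, 230.00, 0.00 L/s.
ΣQ_DR = 1129 L/s.
With Δt = 2 h = 7200 s, V = ΣQ_DR · Δt = 1129 × 7200 = 8.13 × 10^6 L.

V ≈ 8.13 × 10^6 L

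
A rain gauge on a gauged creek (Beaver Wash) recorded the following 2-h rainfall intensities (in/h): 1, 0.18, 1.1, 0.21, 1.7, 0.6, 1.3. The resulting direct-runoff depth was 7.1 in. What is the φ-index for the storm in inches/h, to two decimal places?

Only the 5 blocks with intensity above φ contribute runoff: 1, 1.1, 1.7, 0.6, 1.3 in/h.
Σ(I−φ)·Δt = d  ⇒  (1+1.1+1.7+0.6+1.3 − 5φ)·2 = 7.1
φ = (5.700 − 7.1/2) / 5 = 0.43 in/h.

φ ≈ 0.43 in/h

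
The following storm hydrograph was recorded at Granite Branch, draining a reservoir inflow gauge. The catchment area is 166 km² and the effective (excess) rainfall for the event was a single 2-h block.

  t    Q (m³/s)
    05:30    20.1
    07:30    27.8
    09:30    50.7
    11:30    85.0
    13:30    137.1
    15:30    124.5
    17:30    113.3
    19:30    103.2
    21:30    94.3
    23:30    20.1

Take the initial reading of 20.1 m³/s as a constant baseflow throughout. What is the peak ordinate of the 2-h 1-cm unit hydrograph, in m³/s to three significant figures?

Direct runoff: 0.0, 7.7, 30.6, 64.9, 117.0, 104.4, 93.2, 83.1, 74.2, 0.0 m³/s; ΣQ_DR = 575.1 m³/s, peak = 117.0 m³/s.
Runoff depth d = ΣQ_DR·Δt / A = 575.1 × 7200 / (166 km²) = 24.94 mm.
The 1-cm UH is the DRH scaled by (10 mm)/d, so U_p = 117.0 × 10/24.94 = 46.9 m³/s.

U_p ≈ 46.9 m³/s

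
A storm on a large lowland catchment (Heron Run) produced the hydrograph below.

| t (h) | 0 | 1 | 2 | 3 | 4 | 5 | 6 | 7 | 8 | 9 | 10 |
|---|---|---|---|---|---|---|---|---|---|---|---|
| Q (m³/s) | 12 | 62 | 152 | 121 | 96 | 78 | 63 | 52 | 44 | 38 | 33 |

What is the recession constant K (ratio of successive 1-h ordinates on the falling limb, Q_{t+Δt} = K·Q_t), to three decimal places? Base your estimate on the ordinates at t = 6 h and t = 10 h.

K ≈ 0.851

Using the recession-limb readings at t = 6 h and t = 10 h: Q falls from 63 to 33 m³/s over 4 intervals.
K = (Q₂/Q₁)^(1/4) = (33/63)^(1/4) = 0.851.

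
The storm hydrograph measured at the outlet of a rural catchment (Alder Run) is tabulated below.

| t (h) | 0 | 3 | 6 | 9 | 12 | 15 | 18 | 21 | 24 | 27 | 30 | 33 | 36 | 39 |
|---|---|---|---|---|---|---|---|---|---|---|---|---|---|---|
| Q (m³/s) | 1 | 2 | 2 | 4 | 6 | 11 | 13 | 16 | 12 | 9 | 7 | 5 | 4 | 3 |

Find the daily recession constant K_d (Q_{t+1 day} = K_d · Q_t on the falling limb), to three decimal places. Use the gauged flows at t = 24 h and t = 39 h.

K_d ≈ 0.109

Between t = 24 h and t = 39 h the flow falls from 12 to 3 m³/s over 5×3 h = 15 h.
Per-interval ratio K = (3/12)^(1/5) = 0.7579; K_d = K^(24/3) = 0.109.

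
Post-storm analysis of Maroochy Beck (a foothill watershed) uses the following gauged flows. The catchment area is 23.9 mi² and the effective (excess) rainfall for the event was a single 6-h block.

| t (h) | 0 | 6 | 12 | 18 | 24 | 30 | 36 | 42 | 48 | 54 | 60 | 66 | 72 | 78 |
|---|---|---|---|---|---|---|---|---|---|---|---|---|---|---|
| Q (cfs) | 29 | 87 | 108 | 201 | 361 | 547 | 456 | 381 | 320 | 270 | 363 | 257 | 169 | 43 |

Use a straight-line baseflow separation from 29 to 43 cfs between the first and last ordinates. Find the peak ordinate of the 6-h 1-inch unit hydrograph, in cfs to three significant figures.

U_p ≈ 427 cfs

Direct runoff: 0.00, 56.92, 76.85, 168.77, 327.69, 512.62, 420.54, 344.46, 282.38, 231.31, 323.23, 216.15, 127.08, 0.00 cfs; ΣQ_DR = 3088 cfs, peak = 512.62 cfs.
Runoff depth d = ΣQ_DR·Δt / A = 3088 × 21600 / (23.9 mi²) = 1.201 in.
The 1-inch UH is the DRH scaled by (1 in)/d, so U_p = 512.62 × 1/1.201 = 427 cfs.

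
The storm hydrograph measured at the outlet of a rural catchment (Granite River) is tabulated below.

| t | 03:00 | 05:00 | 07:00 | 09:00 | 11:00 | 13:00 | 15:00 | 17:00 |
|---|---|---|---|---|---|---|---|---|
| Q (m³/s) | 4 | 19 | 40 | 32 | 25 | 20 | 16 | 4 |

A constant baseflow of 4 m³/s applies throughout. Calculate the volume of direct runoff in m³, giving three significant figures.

V ≈ 9.22 × 10^5 m³

Direct-runoff ordinates (Q − Q_b): 0.0, 15.0, 36.0, 28.0, 21.0, 16.0, 12.0, 0.0 m³/s.
ΣQ_DR = 128.0 m³/s.
With Δt = 2 h = 7200 s, V = ΣQ_DR · Δt = 128.0 × 7200 = 9.22 × 10^5 m³.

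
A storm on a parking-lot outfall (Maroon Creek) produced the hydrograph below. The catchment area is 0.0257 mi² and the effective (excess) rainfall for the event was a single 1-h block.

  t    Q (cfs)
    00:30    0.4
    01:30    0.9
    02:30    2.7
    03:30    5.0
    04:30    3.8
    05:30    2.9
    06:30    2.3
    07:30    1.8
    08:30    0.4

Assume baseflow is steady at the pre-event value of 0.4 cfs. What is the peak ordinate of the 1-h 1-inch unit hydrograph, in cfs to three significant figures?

Direct runoff: 0.0, 0.5, 2.3, 4.6, 3.4, 2.5, 1.9, 1.4, 0.0 cfs; ΣQ_DR = 16.60 cfs, peak = 4.6 cfs.
Runoff depth d = ΣQ_DR·Δt / A = 16.60 × 3600 / (0.0257 mi²) = 1.001 in.
The 1-inch UH is the DRH scaled by (1 in)/d, so U_p = 4.6 × 1/1.001 = 4.60 cfs.

U_p ≈ 4.60 cfs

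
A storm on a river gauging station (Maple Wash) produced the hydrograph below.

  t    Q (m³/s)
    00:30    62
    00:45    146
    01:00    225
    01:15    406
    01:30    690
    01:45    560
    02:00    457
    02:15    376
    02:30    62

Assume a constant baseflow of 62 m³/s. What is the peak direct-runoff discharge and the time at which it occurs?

Subtracting baseflow gives direct-runoff ordinates: 0.0, 84.0, 163.0, 344.0, 628.0, 498.0, 395.0, 314.0, 0.0 m³/s.
The maximum is 628.0 m³/s, occurring at the reading for t = 01:30.

Q_p = 628.0 m³/s at t = 01:30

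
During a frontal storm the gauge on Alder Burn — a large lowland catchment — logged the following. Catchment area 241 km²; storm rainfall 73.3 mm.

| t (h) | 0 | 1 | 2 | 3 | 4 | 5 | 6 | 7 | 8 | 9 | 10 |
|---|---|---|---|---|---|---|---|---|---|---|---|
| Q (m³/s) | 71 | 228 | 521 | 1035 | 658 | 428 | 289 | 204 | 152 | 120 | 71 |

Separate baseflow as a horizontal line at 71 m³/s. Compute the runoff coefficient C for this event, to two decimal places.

C ≈ 0.61

ΣQ_DR = 2996 m³/s; V = ΣQ_DR·Δt = 1.079 × 10^7 m³.
Runoff depth d = V / A = 44.75 mm.
C = d / P = 44.75 / 73.3 = 0.61.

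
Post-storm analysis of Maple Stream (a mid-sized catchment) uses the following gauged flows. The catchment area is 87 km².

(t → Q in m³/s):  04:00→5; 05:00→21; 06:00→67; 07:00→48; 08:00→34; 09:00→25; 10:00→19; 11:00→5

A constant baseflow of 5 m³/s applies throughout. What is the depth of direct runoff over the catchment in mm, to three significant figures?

Direct runoff: 0.0, 16.0, 62.0, 43.0, 29.0, 20.0, 14.0, 0.0 m³/s; ΣQ_DR = 184.0 m³/s.
V = ΣQ_DR · Δt = 184.0 × 3600 s = 6.624 × 10^5 m³.
Over A = 87 km², depth = V / A = 7.61 mm.

d ≈ 7.61 mm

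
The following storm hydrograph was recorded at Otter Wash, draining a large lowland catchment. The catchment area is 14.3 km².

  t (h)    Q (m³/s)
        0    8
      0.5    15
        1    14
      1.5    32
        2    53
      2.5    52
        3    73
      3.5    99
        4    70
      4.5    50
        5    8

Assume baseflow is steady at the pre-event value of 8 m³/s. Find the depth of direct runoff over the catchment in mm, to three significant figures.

d ≈ 48.6 mm

Direct runoff: 0.0, 7.0, 6.0, 24.0, 45.0, 44.0, 65.0, 91.0, 62.0, 42.0, 0.0 m³/s; ΣQ_DR = 386.0 m³/s.
V = ΣQ_DR · Δt = 386.0 × 1800 s = 6.948 × 10^5 m³.
Over A = 14.3 km², depth = V / A = 48.6 mm.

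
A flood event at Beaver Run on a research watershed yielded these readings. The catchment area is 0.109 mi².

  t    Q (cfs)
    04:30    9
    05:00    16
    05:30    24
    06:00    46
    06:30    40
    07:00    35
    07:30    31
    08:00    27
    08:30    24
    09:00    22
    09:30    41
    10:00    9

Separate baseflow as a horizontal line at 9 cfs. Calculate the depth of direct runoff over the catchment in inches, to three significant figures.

d ≈ 1.54 in

Direct runoff: 0.0, 7.0, 15.0, 37.0, 31.0, 26.0, 22.0, 18.0, 15.0, 13.0, 32.0, 0.0 cfs; ΣQ_DR = 216.0 cfs.
V = ΣQ_DR · Δt = 216.0 × 1800 s = 3.888 × 10^5 ft³.
Over A = 0.109 mi², depth = V / A = 1.54 in.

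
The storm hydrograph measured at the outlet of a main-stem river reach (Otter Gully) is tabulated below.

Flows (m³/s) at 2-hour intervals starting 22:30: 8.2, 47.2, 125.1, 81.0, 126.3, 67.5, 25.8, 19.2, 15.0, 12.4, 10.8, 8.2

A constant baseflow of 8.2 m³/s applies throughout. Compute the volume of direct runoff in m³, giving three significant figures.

Direct-runoff ordinates (Q − Q_b): 0.0, 39.0, 116.9, 72.8, 118.1, 59.3, 17.6, 11.0, 6.8, 4.2, 2.6, 0.0 m³/s.
ΣQ_DR = 448.3 m³/s.
With Δt = 2 h = 7200 s, V = ΣQ_DR · Δt = 448.3 × 7200 = 3.23 × 10^6 m³.

V ≈ 3.23 × 10^6 m³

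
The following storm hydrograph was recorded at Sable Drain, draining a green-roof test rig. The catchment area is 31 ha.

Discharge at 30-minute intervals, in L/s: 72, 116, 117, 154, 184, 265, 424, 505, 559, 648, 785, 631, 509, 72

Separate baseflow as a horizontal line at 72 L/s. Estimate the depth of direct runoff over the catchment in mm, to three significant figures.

d ≈ 23.4 mm

Direct runoff: 0.0, 44.0, 45.0, 82.0, 112.0, 193.0, 352.0, 433.0, 487.0, 576.0, 713.0, 559.0, 437.0, 0.0 L/s; ΣQ_DR = 4033 L/s.
V = ΣQ_DR · Δt = 4033 × 1800 s = 7.259 × 10^6 L.
Over A = 31 ha, depth = V / A = 23.4 mm.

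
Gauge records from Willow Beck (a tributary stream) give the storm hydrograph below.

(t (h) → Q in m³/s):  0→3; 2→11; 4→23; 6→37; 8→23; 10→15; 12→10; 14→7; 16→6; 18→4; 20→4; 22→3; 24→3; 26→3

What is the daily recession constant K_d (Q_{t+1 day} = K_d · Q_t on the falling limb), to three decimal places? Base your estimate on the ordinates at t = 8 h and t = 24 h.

Between t = 8 h and t = 24 h the flow falls from 23 to 3 m³/s over 8×2 h = 16 h.
Per-interval ratio K = (3/23)^(1/8) = 0.7752; K_d = K^(24/2) = 0.047.

K_d ≈ 0.047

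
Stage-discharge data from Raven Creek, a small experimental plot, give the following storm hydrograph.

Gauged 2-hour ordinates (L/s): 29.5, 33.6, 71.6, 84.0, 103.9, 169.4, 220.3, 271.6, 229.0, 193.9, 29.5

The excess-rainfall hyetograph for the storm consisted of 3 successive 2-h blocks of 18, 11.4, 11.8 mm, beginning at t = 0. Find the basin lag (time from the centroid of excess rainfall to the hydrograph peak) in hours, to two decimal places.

t_L ≈ 11.30 h

Centroid of excess rainfall: t_c = Σ P_i·t̄_i / ΣP_i = 2.6990 h (block centres at 1, 3, 5 h).
Hydrograph peak occurs at t = 14 h, so basin lag t_L = 14 − 2.6990 = 11.30 h.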